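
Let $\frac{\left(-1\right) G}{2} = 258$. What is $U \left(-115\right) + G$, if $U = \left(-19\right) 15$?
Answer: $32259$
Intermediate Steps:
$G = -516$ ($G = \left(-2\right) 258 = -516$)
$U = -285$
$U \left(-115\right) + G = \left(-285\right) \left(-115\right) - 516 = 32775 - 516 = 32259$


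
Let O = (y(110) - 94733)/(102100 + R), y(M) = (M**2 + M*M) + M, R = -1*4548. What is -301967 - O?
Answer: -29457414361/97552 ≈ -3.0197e+5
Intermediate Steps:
R = -4548
y(M) = M + 2*M**2 (y(M) = (M**2 + M**2) + M = 2*M**2 + M = M + 2*M**2)
O = -70423/97552 (O = (110*(1 + 2*110) - 94733)/(102100 - 4548) = (110*(1 + 220) - 94733)/97552 = (110*221 - 94733)*(1/97552) = (24310 - 94733)*(1/97552) = -70423*1/97552 = -70423/97552 ≈ -0.72190)
-301967 - O = -301967 - 1*(-70423/97552) = -301967 + 70423/97552 = -29457414361/97552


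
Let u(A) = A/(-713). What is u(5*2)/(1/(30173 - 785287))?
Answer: 7551140/713 ≈ 10591.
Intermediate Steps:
u(A) = -A/713 (u(A) = A*(-1/713) = -A/713)
u(5*2)/(1/(30173 - 785287)) = (-5*2/713)/(1/(30173 - 785287)) = (-1/713*10)/(1/(-755114)) = -10/(713*(-1/755114)) = -10/713*(-755114) = 7551140/713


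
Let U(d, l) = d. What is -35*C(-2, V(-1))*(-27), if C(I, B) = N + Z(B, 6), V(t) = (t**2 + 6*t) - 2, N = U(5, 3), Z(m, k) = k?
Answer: 10395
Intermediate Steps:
N = 5
V(t) = -2 + t**2 + 6*t
C(I, B) = 11 (C(I, B) = 5 + 6 = 11)
-35*C(-2, V(-1))*(-27) = -35*11*(-27) = -385*(-27) = 10395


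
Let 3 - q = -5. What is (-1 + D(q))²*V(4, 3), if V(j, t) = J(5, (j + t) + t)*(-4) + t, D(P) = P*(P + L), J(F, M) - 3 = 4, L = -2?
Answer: -55225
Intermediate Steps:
q = 8 (q = 3 - 1*(-5) = 3 + 5 = 8)
J(F, M) = 7 (J(F, M) = 3 + 4 = 7)
D(P) = P*(-2 + P) (D(P) = P*(P - 2) = P*(-2 + P))
V(j, t) = -28 + t (V(j, t) = 7*(-4) + t = -28 + t)
(-1 + D(q))²*V(4, 3) = (-1 + 8*(-2 + 8))²*(-28 + 3) = (-1 + 8*6)²*(-25) = (-1 + 48)²*(-25) = 47²*(-25) = 2209*(-25) = -55225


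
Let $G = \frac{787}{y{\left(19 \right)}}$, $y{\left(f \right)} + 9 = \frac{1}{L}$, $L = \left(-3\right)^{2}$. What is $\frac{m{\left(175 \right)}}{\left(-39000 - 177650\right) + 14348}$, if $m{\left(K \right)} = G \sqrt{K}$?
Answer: $\frac{787 \sqrt{7}}{359648} \approx 0.0057896$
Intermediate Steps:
$L = 9$
$y{\left(f \right)} = - \frac{80}{9}$ ($y{\left(f \right)} = -9 + \frac{1}{9} = - \frac{80}{9}$)
$G = - \frac{7083}{80}$ ($G = \frac{787}{- \frac{80}{9}} = 787 \left(- \frac{9}{80}\right) = - \frac{7083}{80} \approx -88.537$)
$m{\left(K \right)} = - \frac{7083 \sqrt{K}}{80}$
$\frac{m{\left(175 \right)}}{\left(-39000 - 177650\right) + 14348} = \frac{\left(- \frac{7083}{80}\right) \sqrt{175}}{\left(-39000 - 177650\right) + 14348} = \frac{\left(- \frac{7083}{80}\right) 5 \sqrt{7}}{-216650 + 14348} = \frac{\left(- \frac{7083}{16}\right) \sqrt{7}}{-202302} = - \frac{7083 \sqrt{7}}{16} \left(- \frac{1}{202302}\right) = \frac{787 \sqrt{7}}{359648}$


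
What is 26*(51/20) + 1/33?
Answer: 21889/330 ≈ 66.330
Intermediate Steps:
26*(51/20) + 1/33 = 663/10 + 1/33 = 21889/330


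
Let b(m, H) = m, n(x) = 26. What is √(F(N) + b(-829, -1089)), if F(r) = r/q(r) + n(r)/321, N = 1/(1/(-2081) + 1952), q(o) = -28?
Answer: I*√3410333068020339774005/2028347426 ≈ 28.791*I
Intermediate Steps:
N = 2081/4062111 (N = 1/(-1/2081 + 1952) = 1/(4062111/2081) = 2081/4062111 ≈ 0.00051230)
F(r) = 26/321 - r/28 (F(r) = r/(-28) + 26/321 = r*(-1/28) + 26*(1/321) = -r/28 + 26/321 = 26/321 - r/28)
√(F(N) + b(-829, -1089)) = √((26/321 - 1/28*2081/4062111) - 829) = √((26/321 - 2081/113739108) - 829) = √(328505423/4056694852 - 829) = √(-3362671526885/4056694852) = I*√3410333068020339774005/2028347426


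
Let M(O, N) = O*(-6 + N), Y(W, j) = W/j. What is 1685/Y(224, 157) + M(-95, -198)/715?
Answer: 38698159/32032 ≈ 1208.1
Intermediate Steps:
1685/Y(224, 157) + M(-95, -198)/715 = 1685/((224/157)) - 95*(-6 - 198)/715 = 1685/((224*(1/157))) - 95*(-204)*(1/715) = 1685/(224/157) + 19380*(1/715) = 1685*(157/224) + 3876/143 = 264545/224 + 3876/143 = 38698159/32032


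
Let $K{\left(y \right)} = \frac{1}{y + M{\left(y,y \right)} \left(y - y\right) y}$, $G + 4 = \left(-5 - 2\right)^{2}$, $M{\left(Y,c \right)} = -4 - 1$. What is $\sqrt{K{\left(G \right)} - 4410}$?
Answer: $\frac{i \sqrt{992245}}{15} \approx 66.408 i$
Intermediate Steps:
$M{\left(Y,c \right)} = -5$
$G = 45$ ($G = -4 + \left(-5 - 2\right)^{2} = -4 + \left(-7\right)^{2} = -4 + 49 = 45$)
$K{\left(y \right)} = \frac{1}{y}$ ($K{\left(y \right)} = \frac{1}{y + - 5 \left(y - y\right) y} = \frac{1}{y + \left(-5\right) 0 y} = \frac{1}{y + 0 y} = \frac{1}{y + 0} = \frac{1}{y}$)
$\sqrt{K{\left(G \right)} - 4410} = \sqrt{\frac{1}{45} - 4410} = \sqrt{- \frac{198449}{45}} = \frac{i \sqrt{992245}}{15}$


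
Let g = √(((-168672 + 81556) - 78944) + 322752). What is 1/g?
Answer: √39173/78346 ≈ 0.0025263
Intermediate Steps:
g = 2*√39173 (g = √((-87116 - 78944) + 322752) = √(-166060 + 322752) = √156692 = 2*√39173 ≈ 395.84)
1/g = 1/(2*√39173) = √39173/78346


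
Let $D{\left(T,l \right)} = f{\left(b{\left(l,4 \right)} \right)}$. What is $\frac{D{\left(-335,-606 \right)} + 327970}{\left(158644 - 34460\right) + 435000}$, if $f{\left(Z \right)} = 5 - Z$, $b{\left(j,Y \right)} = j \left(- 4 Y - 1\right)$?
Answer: $\frac{317673}{559184} \approx 0.5681$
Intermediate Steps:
$b{\left(j,Y \right)} = j \left(-1 - 4 Y\right)$
$D{\left(T,l \right)} = 5 + 17 l$ ($D{\left(T,l \right)} = 5 - - l \left(1 + 4 \cdot 4\right) = 5 - - l \left(1 + 16\right) = 5 - \left(-1\right) l 17 = 5 - - 17 l = 5 + 17 l$)
$\frac{D{\left(-335,-606 \right)} + 327970}{\left(158644 - 34460\right) + 435000} = \frac{\left(5 + 17 \left(-606\right)\right) + 327970}{\left(158644 - 34460\right) + 435000} = \frac{\left(5 - 10302\right) + 327970}{\left(158644 + \left(-78450 + 43990\right)\right) + 435000} = \frac{-10297 + 327970}{\left(158644 - 34460\right) + 435000} = \frac{317673}{124184 + 435000} = \frac{317673}{559184}$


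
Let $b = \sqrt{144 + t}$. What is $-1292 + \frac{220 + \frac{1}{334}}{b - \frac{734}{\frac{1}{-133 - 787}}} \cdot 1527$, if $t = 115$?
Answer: $- \frac{32783721030461348}{25384171349849} - \frac{37401829 \sqrt{259}}{50768342699698} \approx -1291.5$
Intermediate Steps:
$b = \sqrt{259}$ ($b = \sqrt{144 + 115} = \sqrt{259} \approx 16.093$)
$-1292 + \frac{220 + \frac{1}{334}}{b - \frac{734}{\frac{1}{-133 - 787}}} \cdot 1527 = -1292 + \frac{220 + \frac{1}{334}}{\sqrt{259} - \frac{734}{\frac{1}{-133 - 787}}} \cdot 1527 = -1292 + \frac{220 + \frac{1}{334}}{\sqrt{259} - \frac{734}{\frac{1}{-920}}} \cdot 1527 = -1292 + \frac{73481}{334 \left(\sqrt{259} - \frac{734}{- \frac{1}{920}}\right)} 1527 = -1292 + \frac{73481}{334 \left(\sqrt{259} - -675280\right)} 1527 = -1292 + \frac{73481}{334 \left(\sqrt{259} + 675280\right)} 1527 = -1292 + \frac{73481}{334 \left(675280 + \sqrt{259}\right)} 1527 = -1292 + \frac{112205487}{334 \left(675280 + \sqrt{259}\right)}$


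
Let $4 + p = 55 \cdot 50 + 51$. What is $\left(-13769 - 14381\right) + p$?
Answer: $-25353$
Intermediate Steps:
$p = 2797$ ($p = -4 + \left(55 \cdot 50 + 51\right) = -4 + \left(2750 + 51\right) = -4 + 2801 = 2797$)
$\left(-13769 - 14381\right) + p = \left(-13769 - 14381\right) + 2797 = -28150 + 2797 = -25353$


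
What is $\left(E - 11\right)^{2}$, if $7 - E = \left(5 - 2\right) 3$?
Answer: $169$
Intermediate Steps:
$E = -2$ ($E = 7 - \left(5 - 2\right) 3 = 7 - 3 \cdot 3 = 7 - 9 = -2$)
$\left(E - 11\right)^{2} = \left(-2 - 11\right)^{2} = \left(-13\right)^{2} = 169$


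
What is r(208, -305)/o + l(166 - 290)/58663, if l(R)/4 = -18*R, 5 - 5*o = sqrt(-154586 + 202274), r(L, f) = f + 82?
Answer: 68416499/254186779 + 2230*sqrt(11922)/47663 ≈ 5.3777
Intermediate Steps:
r(L, f) = 82 + f
o = 1 - 2*sqrt(11922)/5 (o = 1 - sqrt(-154586 + 202274)/5 = 1 - 2*sqrt(11922)/5 ≈ -42.675)
l(R) = -72*R (l(R) = 4*(-18*R) = -72*R)
r(208, -305)/o + l(166 - 290)/58663 = (82 - 305)/(1 - 2*sqrt(11922)/5) - 72*(166 - 290)/58663 = -223/(1 - 2*sqrt(11922)/5) - 72*(-124)*(1/58663) = -223/(1 - 2*sqrt(11922)/5) + 8928*(1/58663) = -223/(1 - 2*sqrt(11922)/5) + 8928/58663 = 8928/58663 - 223/(1 - 2*sqrt(11922)/5)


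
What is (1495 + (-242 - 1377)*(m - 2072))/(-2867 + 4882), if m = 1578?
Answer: 61637/155 ≈ 397.66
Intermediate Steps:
(1495 + (-242 - 1377)*(m - 2072))/(-2867 + 4882) = (1495 + (-242 - 1377)*(1578 - 2072))/(-2867 + 4882) = (1495 - 1619*(-494))/2015 = (1495 + 799786)*(1/2015) = 801281*(1/2015) = 61637/155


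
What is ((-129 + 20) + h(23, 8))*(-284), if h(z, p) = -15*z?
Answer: 128936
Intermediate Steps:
((-129 + 20) + h(23, 8))*(-284) = ((-129 + 20) - 15*23)*(-284) = (-109 - 345)*(-284) = -454*(-284) = 128936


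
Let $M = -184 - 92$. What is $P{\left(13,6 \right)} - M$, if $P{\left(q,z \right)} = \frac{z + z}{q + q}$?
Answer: $\frac{3594}{13} \approx 276.46$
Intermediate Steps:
$P{\left(q,z \right)} = \frac{z}{q}$ ($P{\left(q,z \right)} = \frac{2 z}{2 q} = 2 z \frac{1}{2 q} = \frac{z}{q}$)
$M = -276$ ($M = -184 - 92 = -276$)
$P{\left(13,6 \right)} - M = \frac{6}{13} - -276 = 6 \cdot \frac{1}{13} + 276 = \frac{6}{13} + 276 = \frac{3594}{13}$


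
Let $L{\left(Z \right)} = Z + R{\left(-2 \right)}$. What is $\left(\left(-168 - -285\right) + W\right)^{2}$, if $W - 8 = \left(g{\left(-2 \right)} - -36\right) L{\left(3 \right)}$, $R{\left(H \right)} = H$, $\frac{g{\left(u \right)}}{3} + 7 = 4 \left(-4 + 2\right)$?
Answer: $13456$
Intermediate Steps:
$g{\left(u \right)} = -45$ ($g{\left(u \right)} = -21 + 3 \cdot 4 \left(-4 + 2\right) = -21 + 3 \cdot 4 \left(-2\right) = -21 + 3 \left(-8\right) = -21 - 24 = -45$)
$L{\left(Z \right)} = -2 + Z$ ($L{\left(Z \right)} = Z - 2 = -2 + Z$)
$W = -1$ ($W = 8 + \left(-45 - -36\right) \left(-2 + 3\right) = 8 + \left(-45 + 36\right) 1 = 8 - 9 = -1$)
$\left(\left(-168 - -285\right) + W\right)^{2} = \left(\left(-168 - -285\right) - 1\right)^{2} = \left(\left(-168 + 285\right) - 1\right)^{2} = \left(117 - 1\right)^{2} = 116^{2} = 13456$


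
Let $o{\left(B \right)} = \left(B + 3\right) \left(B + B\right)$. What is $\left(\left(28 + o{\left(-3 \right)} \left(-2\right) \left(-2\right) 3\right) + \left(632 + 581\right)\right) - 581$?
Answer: $660$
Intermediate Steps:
$o{\left(B \right)} = 2 B \left(3 + B\right)$ ($o{\left(B \right)} = \left(3 + B\right) 2 B = 2 B \left(3 + B\right)$)
$\left(\left(28 + o{\left(-3 \right)} \left(-2\right) \left(-2\right) 3\right) + \left(632 + 581\right)\right) - 581 = \left(\left(28 + 2 \left(-3\right) \left(3 - 3\right) \left(-2\right) \left(-2\right) 3\right) + \left(632 + 581\right)\right) - 581 = \left(\left(28 + 2 \left(-3\right) 0 \cdot 4 \cdot 3\right) + 1213\right) - 581 = \left(\left(28 + 0 \cdot 12\right) + 1213\right) - 581 = \left(\left(28 + 0\right) + 1213\right) - 581 = \left(28 + 1213\right) - 581 = 1241 - 581 = 660$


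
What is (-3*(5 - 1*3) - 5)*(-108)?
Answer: 1188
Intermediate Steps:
(-3*(5 - 1*3) - 5)*(-108) = (-3*(5 - 3) - 5)*(-108) = (-3*2 - 5)*(-108) = (-6 - 5)*(-108) = -11*(-108) = 1188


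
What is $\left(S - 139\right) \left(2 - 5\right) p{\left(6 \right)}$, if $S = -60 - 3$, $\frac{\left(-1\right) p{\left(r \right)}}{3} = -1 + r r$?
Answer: $-63630$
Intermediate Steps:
$p{\left(r \right)} = 3 - 3 r^{2}$ ($p{\left(r \right)} = - 3 \left(-1 + r r\right) = - 3 \left(-1 + r^{2}\right) = 3 - 3 r^{2}$)
$S = -63$ ($S = -60 - 3 = -63$)
$\left(S - 139\right) \left(2 - 5\right) p{\left(6 \right)} = \left(-63 - 139\right) \left(2 - 5\right) \left(3 - 3 \cdot 6^{2}\right) = - 202 \left(- 3 \left(3 - 108\right)\right) = - 202 \left(\left(-3\right) \left(-105\right)\right) = \left(-202\right) 315 = -63630$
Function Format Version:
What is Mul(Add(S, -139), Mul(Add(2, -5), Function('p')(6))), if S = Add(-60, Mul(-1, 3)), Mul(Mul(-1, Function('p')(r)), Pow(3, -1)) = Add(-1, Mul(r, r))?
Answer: -63630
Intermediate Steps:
Function('p')(r) = Add(3, Mul(-3, Pow(r, 2))) (Function('p')(r) = Mul(-3, Add(-1, Mul(r, r))) = Mul(-3, Add(-1, Pow(r, 2))) = Add(3, Mul(-3, Pow(r, 2))))
S = -63 (S = Add(-60, -3) = -63)
Mul(Add(S, -139), Mul(Add(2, -5), Function('p')(6))) = Mul(Add(-63, -139), Mul(Add(2, -5), Add(3, Mul(-3, Pow(6, 2))))) = Mul(-202, Mul(-3, Add(3, Mul(-3, 36)))) = Mul(-202, Mul(-3, Add(3, -108))) = Mul(-202, Mul(-3, -105)) = Mul(-202, 315) = -63630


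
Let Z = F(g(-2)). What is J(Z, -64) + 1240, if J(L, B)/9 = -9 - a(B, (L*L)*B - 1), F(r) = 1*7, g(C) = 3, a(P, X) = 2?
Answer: 1141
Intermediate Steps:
F(r) = 7
Z = 7
J(L, B) = -99 (J(L, B) = 9*(-9 - 1*2) = 9*(-9 - 2) = 9*(-11) = -99)
J(Z, -64) + 1240 = -99 + 1240 = 1141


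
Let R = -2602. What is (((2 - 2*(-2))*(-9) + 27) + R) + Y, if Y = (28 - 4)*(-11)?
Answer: -2893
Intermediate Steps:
Y = -264 (Y = 24*(-11) = -264)
(((2 - 2*(-2))*(-9) + 27) + R) + Y = (((2 - 2*(-2))*(-9) + 27) - 2602) - 264 = (((2 + 4)*(-9) + 27) - 2602) - 264 = ((6*(-9) + 27) - 2602) - 264 = ((-54 + 27) - 2602) - 264 = (-27 - 2602) - 264 = -2629 - 264 = -2893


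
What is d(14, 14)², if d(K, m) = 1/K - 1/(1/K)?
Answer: 38025/196 ≈ 194.01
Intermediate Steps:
d(K, m) = 1/K - K
d(14, 14)² = (1/14 - 1*14)² = (1/14 - 14)² = (-195/14)² = 38025/196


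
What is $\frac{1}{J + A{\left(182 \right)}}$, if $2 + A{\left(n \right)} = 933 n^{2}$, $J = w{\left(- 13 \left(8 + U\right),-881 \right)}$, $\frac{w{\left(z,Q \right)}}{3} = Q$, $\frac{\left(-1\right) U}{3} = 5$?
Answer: $\frac{1}{30902047} \approx 3.236 \cdot 10^{-8}$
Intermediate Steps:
$U = -15$ ($U = \left(-3\right) 5 = -15$)
$w{\left(z,Q \right)} = 3 Q$
$J = -2643$ ($J = 3 \left(-881\right) = -2643$)
$A{\left(n \right)} = -2 + 933 n^{2}$
$\frac{1}{J + A{\left(182 \right)}} = \frac{1}{-2643 - \left(2 - 933 \cdot 182^{2}\right)} = \frac{1}{-2643 + \left(-2 + 933 \cdot 33124\right)} = \frac{1}{-2643 + \left(-2 + 30904692\right)} = \frac{1}{-2643 + 30904690} = \frac{1}{30902047}$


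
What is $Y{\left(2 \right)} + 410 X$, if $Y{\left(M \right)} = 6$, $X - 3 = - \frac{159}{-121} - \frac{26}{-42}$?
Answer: $\frac{5154596}{2541} \approx 2028.6$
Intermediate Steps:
$X = \frac{12535}{2541}$ ($X = 3 - \left(- \frac{159}{121} - \frac{13}{21}\right) = 3 - - \frac{4912}{2541} = 3 + \left(\frac{159}{121} + \frac{13}{21}\right) = 3 + \frac{4912}{2541} = \frac{12535}{2541} \approx 4.9331$)
$Y{\left(2 \right)} + 410 X = 6 + 410 \cdot \frac{12535}{2541} = 6 + \frac{5139350}{2541} = \frac{5154596}{2541}$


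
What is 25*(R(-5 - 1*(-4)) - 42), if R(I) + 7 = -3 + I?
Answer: -1325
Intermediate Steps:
R(I) = -10 + I (R(I) = -7 + (-3 + I) = -10 + I)
25*(R(-5 - 1*(-4)) - 42) = 25*((-10 + (-5 - 1*(-4))) - 42) = 25*((-10 + (-5 + 4)) - 42) = 25*((-10 - 1) - 42) = 25*(-11 - 42) = 25*(-53) = -1325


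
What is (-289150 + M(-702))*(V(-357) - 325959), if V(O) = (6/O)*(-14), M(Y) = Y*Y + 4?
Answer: -1128529871742/17 ≈ -6.6384e+10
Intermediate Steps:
M(Y) = 4 + Y² (M(Y) = Y² + 4 = 4 + Y²)
V(O) = -84/O
(-289150 + M(-702))*(V(-357) - 325959) = (-289150 + (4 + (-702)²))*(-84/(-357) - 325959) = (-289150 + (4 + 492804))*(-84*(-1/357) - 325959) = (-289150 + 492808)*(4/17 - 325959) = 203658*(-5541299/17) = -1128529871742/17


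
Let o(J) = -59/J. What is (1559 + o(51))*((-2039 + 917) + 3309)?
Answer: 57919050/17 ≈ 3.4070e+6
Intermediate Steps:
(1559 + o(51))*((-2039 + 917) + 3309) = (1559 - 59/51)*((-2039 + 917) + 3309) = (1559 - 59*1/51)*(-1122 + 3309) = (1559 - 59/51)*2187 = (79450/51)*2187 = 57919050/17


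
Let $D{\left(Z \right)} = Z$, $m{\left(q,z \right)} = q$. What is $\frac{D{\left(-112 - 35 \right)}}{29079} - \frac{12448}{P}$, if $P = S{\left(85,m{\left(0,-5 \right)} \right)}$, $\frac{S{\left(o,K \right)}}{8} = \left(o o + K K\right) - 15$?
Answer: $- \frac{7717799}{34943265} \approx -0.22087$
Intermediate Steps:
$S{\left(o,K \right)} = -120 + 8 K^{2} + 8 o^{2}$ ($S{\left(o,K \right)} = 8 \left(\left(o o + K K\right) - 15\right) = 8 \left(\left(o^{2} + K^{2}\right) - 15\right) = 8 \left(\left(K^{2} + o^{2}\right) - 15\right) = 8 \left(-15 + K^{2} + o^{2}\right) = -120 + 8 K^{2} + 8 o^{2}$)
$P = 57680$ ($P = -120 + 8 \cdot 0^{2} + 8 \cdot 85^{2} = -120 + 8 \cdot 0 + 8 \cdot 7225 = -120 + 0 + 57800 = 57680$)
$\frac{D{\left(-112 - 35 \right)}}{29079} - \frac{12448}{P} = \frac{-112 - 35}{29079} - \frac{12448}{57680} = \left(-112 - 35\right) \frac{1}{29079} - \frac{778}{3605} = \left(-147\right) \frac{1}{29079} - \frac{778}{3605} = - \frac{49}{9693} - \frac{778}{3605} = - \frac{7717799}{34943265}$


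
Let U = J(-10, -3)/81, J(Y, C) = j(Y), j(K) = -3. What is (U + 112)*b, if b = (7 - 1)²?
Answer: 12092/3 ≈ 4030.7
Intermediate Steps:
J(Y, C) = -3
U = -1/27 (U = -3/81 = -3*1/81 = -1/27 ≈ -0.037037)
b = 36 (b = 6² = 36)
(U + 112)*b = (-1/27 + 112)*36 = (3023/27)*36 = 12092/3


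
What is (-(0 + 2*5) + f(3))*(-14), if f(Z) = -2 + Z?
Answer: 126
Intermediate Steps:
(-(0 + 2*5) + f(3))*(-14) = (-(0 + 2*5) + (-2 + 3))*(-14) = (-(0 + 10) + 1)*(-14) = (-1*10 + 1)*(-14) = (-10 + 1)*(-14) = -9*(-14) = 126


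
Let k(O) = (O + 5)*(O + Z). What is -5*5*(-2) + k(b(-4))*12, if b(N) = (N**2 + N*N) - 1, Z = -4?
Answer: 11714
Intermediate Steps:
b(N) = -1 + 2*N**2 (b(N) = (N**2 + N**2) - 1 = 2*N**2 - 1 = -1 + 2*N**2)
k(O) = (-4 + O)*(5 + O) (k(O) = (O + 5)*(O - 4) = (5 + O)*(-4 + O) = (-4 + O)*(5 + O))
-5*5*(-2) + k(b(-4))*12 = -5*5*(-2) + (-20 + (-1 + 2*(-4)**2) + (-1 + 2*(-4)**2)**2)*12 = -25*(-2) + (-20 + (-1 + 2*16) + (-1 + 2*16)**2)*12 = 50 + (-20 + (-1 + 32) + (-1 + 32)**2)*12 = 50 + (-20 + 31 + 31**2)*12 = 50 + (-20 + 31 + 961)*12 = 50 + 972*12 = 50 + 11664 = 11714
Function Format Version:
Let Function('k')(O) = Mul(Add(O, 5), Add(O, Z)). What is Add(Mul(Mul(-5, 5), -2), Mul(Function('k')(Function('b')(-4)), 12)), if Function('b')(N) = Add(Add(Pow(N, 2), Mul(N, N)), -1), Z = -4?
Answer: 11714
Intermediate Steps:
Function('b')(N) = Add(-1, Mul(2, Pow(N, 2))) (Function('b')(N) = Add(Add(Pow(N, 2), Pow(N, 2)), -1) = Add(Mul(2, Pow(N, 2)), -1) = Add(-1, Mul(2, Pow(N, 2))))
Function('k')(O) = Mul(Add(-4, O), Add(5, O)) (Function('k')(O) = Mul(Add(O, 5), Add(O, -4)) = Mul(Add(5, O), Add(-4, O)) = Mul(Add(-4, O), Add(5, O)))
Add(Mul(Mul(-5, 5), -2), Mul(Function('k')(Function('b')(-4)), 12)) = Add(Mul(Mul(-5, 5), -2), Mul(Add(-20, Add(-1, Mul(2, Pow(-4, 2))), Pow(Add(-1, Mul(2, Pow(-4, 2))), 2)), 12)) = Add(Mul(-25, -2), Mul(Add(-20, Add(-1, Mul(2, 16)), Pow(Add(-1, Mul(2, 16)), 2)), 12)) = Add(50, Mul(Add(-20, Add(-1, 32), Pow(Add(-1, 32), 2)), 12)) = Add(50, Mul(Add(-20, 31, Pow(31, 2)), 12)) = Add(50, Mul(Add(-20, 31, 961), 12)) = Add(50, Mul(972, 12)) = Add(50, 11664) = 11714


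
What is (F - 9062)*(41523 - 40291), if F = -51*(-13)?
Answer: -10347568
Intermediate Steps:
F = 663
(F - 9062)*(41523 - 40291) = (663 - 9062)*(41523 - 40291) = -8399*1232 = -10347568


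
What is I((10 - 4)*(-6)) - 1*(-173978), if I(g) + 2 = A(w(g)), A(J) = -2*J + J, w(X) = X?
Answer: 174012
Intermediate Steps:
A(J) = -J
I(g) = -2 - g
I((10 - 4)*(-6)) - 1*(-173978) = (-2 - (10 - 4)*(-6)) - 1*(-173978) = (-2 - 6*(-6)) + 173978 = (-2 - 1*(-36)) + 173978 = (-2 + 36) + 173978 = 34 + 173978 = 174012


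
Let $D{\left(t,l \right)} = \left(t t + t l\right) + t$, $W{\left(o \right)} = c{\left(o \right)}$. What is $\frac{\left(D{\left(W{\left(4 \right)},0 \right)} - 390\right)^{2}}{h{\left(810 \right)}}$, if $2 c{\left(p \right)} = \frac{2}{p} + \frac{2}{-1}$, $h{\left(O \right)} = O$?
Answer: $\frac{4330561}{23040} \approx 187.96$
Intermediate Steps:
$c{\left(p \right)} = -1 + \frac{1}{p}$ ($c{\left(p \right)} = \frac{\frac{2}{p} + \frac{2}{-1}}{2} = \frac{\frac{2}{p} + 2 \left(-1\right)}{2} = \frac{\frac{2}{p} - 2}{2} = \frac{-2 + \frac{2}{p}}{2} = -1 + \frac{1}{p}$)
$W{\left(o \right)} = \frac{1 - o}{o}$
$D{\left(t,l \right)} = t + t^{2} + l t$ ($D{\left(t,l \right)} = \left(t^{2} + l t\right) + t = t + t^{2} + l t$)
$\frac{\left(D{\left(W{\left(4 \right)},0 \right)} - 390\right)^{2}}{h{\left(810 \right)}} = \frac{\left(\frac{1 - 4}{4} \left(1 + 0 + \frac{1 - 4}{4}\right) - 390\right)^{2}}{810} = \left(\frac{1 - 4}{4} \left(1 + 0 + \frac{1 - 4}{4}\right) - 390\right)^{2} \cdot \frac{1}{810} = \left(\frac{1}{4} \left(-3\right) \left(1 + 0 + \frac{1}{4} \left(-3\right)\right) - 390\right)^{2} \cdot \frac{1}{810} = \left(- \frac{3 \left(1 + 0 - \frac{3}{4}\right)}{4} - 390\right)^{2} \cdot \frac{1}{810} = \left(\left(- \frac{3}{4}\right) \frac{1}{4} - 390\right)^{2} \cdot \frac{1}{810} = \left(- \frac{3}{16} - 390\right)^{2} \cdot \frac{1}{810} = \left(- \frac{6243}{16}\right)^{2} \cdot \frac{1}{810} = \frac{38975049}{256} \cdot \frac{1}{810} = \frac{4330561}{23040}$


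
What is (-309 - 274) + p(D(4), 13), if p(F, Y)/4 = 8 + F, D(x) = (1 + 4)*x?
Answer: -471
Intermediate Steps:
D(x) = 5*x
p(F, Y) = 32 + 4*F (p(F, Y) = 4*(8 + F) = 32 + 4*F)
(-309 - 274) + p(D(4), 13) = (-309 - 274) + (32 + 4*(5*4)) = -583 + (32 + 4*20) = -583 + (32 + 80) = -583 + 112 = -471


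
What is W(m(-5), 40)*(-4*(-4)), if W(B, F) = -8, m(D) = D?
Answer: -128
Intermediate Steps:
W(m(-5), 40)*(-4*(-4)) = -(-32)*(-4) = -8*16 = -128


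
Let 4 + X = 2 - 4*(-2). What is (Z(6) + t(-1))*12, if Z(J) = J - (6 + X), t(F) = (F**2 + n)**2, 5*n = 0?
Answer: -60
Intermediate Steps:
X = 6 (X = -4 + (2 - 4*(-2)) = -4 + (2 + 8) = -4 + 10 = 6)
n = 0 (n = (1/5)*0 = 0)
t(F) = F**4 (t(F) = (F**2 + 0)**2 = (F**2)**2 = F**4)
Z(J) = -12 + J (Z(J) = J - (6 + 6) = J - 1*12 = J - 12 = -12 + J)
(Z(6) + t(-1))*12 = ((-12 + 6) + (-1)**4)*12 = (-6 + 1)*12 = -5*12 = -60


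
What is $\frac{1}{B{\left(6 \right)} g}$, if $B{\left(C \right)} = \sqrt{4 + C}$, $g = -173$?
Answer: $- \frac{\sqrt{10}}{1730} \approx -0.0018279$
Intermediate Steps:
$\frac{1}{B{\left(6 \right)} g} = \frac{1}{\sqrt{4 + 6} \left(-173\right)} = \frac{1}{\sqrt{10} \left(-173\right)} = \frac{1}{\left(-173\right) \sqrt{10}} = - \frac{\sqrt{10}}{1730}$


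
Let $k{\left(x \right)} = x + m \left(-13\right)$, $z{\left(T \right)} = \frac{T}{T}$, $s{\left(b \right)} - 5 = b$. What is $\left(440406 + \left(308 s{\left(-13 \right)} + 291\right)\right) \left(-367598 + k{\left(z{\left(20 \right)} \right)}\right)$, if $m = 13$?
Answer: $-161167197478$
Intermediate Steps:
$s{\left(b \right)} = 5 + b$
$z{\left(T \right)} = 1$
$k{\left(x \right)} = -169 + x$ ($k{\left(x \right)} = x + 13 \left(-13\right) = x - 169 = -169 + x$)
$\left(440406 + \left(308 s{\left(-13 \right)} + 291\right)\right) \left(-367598 + k{\left(z{\left(20 \right)} \right)}\right) = \left(440406 + \left(308 \left(5 - 13\right) + 291\right)\right) \left(-367598 + \left(-169 + 1\right)\right) = \left(440406 + \left(308 \left(-8\right) + 291\right)\right) \left(-367598 - 168\right) = \left(440406 + \left(-2464 + 291\right)\right) \left(-367766\right) = \left(440406 - 2173\right) \left(-367766\right) = 438233 \left(-367766\right) = -161167197478$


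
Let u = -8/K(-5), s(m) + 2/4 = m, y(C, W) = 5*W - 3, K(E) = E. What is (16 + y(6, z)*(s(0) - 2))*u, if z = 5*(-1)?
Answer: 688/5 ≈ 137.60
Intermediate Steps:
z = -5
y(C, W) = -3 + 5*W
s(m) = -½ + m
u = 8/5 (u = -8/(-5) = -8*(-⅕) = 8/5 ≈ 1.6000)
(16 + y(6, z)*(s(0) - 2))*u = (16 + (-3 + 5*(-5))*((-½ + 0) - 2))*(8/5) = (16 + (-3 - 25)*(-½ - 2))*(8/5) = (16 - 28*(-5/2))*(8/5) = (16 + 70)*(8/5) = 86*(8/5) = 688/5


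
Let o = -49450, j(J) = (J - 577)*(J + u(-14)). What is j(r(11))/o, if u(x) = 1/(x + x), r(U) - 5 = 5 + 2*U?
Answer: 19511/55384 ≈ 0.35229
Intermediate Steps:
r(U) = 10 + 2*U (r(U) = 5 + (5 + 2*U) = 10 + 2*U)
u(x) = 1/(2*x)
j(J) = (-577 + J)*(-1/28 + J) (j(J) = (J - 577)*(J + (½)/(-14)) = (-577 + J)*(J + (½)*(-1/14)) = (-577 + J)*(J - 1/28) = (-577 + J)*(-1/28 + J))
j(r(11))/o = (577/28 + (10 + 2*11)² - 16157*(10 + 2*11)/28)/(-49450) = (577/28 + (10 + 22)² - 16157*(10 + 22)/28)*(-1/49450) = (577/28 + 32² - 16157/28*32)*(-1/49450) = (577/28 + 1024 - 129256/7)*(-1/49450) = -487775/28*(-1/49450) = 19511/55384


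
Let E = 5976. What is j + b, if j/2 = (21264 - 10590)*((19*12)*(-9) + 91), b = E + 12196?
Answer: -41845256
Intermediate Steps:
b = 18172 (b = 5976 + 12196 = 18172)
j = -41863428 (j = 2*((21264 - 10590)*((19*12)*(-9) + 91)) = 2*(10674*(228*(-9) + 91)) = 2*(10674*(-2052 + 91)) = 2*(10674*(-1961)) = 2*(-20931714) = -41863428)
j + b = -41863428 + 18172 = -41845256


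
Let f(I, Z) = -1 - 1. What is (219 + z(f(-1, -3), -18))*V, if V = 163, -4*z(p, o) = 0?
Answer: 35697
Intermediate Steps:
f(I, Z) = -2
z(p, o) = 0 (z(p, o) = -¼*0 = 0)
(219 + z(f(-1, -3), -18))*V = (219 + 0)*163 = 219*163 = 35697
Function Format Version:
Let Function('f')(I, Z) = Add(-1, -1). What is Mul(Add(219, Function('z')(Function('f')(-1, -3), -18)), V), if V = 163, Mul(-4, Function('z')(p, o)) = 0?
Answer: 35697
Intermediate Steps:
Function('f')(I, Z) = -2
Function('z')(p, o) = 0 (Function('z')(p, o) = Mul(Rational(-1, 4), 0) = 0)
Mul(Add(219, Function('z')(Function('f')(-1, -3), -18)), V) = Mul(Add(219, 0), 163) = Mul(219, 163) = 35697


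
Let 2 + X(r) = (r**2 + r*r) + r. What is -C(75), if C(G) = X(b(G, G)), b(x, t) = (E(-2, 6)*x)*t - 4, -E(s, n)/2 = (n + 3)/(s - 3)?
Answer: -819821276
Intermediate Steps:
E(s, n) = -2*(3 + n)/(-3 + s) (E(s, n) = -2*(n + 3)/(s - 3) = -2*(3 + n)/(-3 + s))
b(x, t) = -4 + 18*t*x/5 (b(x, t) = ((2*(-3 - 1*6)/(-3 - 2))*x)*t - 4 = ((2*(-3 - 6)/(-5))*x)*t - 4 = ((2*(-1/5)*(-9))*x)*t - 4 = (18*x/5)*t - 4 = 18*t*x/5 - 4 = -4 + 18*t*x/5)
X(r) = -2 + r + 2*r**2 (X(r) = -2 + ((r**2 + r*r) + r) = -2 + ((r**2 + r**2) + r) = -2 + (2*r**2 + r) = -2 + (r + 2*r**2) = -2 + r + 2*r**2)
C(G) = -6 + 2*(-4 + 18*G**2/5)**2 + 18*G**2/5 (C(G) = -2 + (-4 + 18*G*G/5) + 2*(-4 + 18*G*G/5)**2 = -2 + (-4 + 18*G**2/5) + 2*(-4 + 18*G**2/5)**2 = -6 + 2*(-4 + 18*G**2/5)**2 + 18*G**2/5)
-C(75) = -(26 - 54*75**2 + (648/25)*75**4) = -(26 - 54*5625 + (648/25)*31640625) = -(26 - 303750 + 820125000) = -1*819821276 = -819821276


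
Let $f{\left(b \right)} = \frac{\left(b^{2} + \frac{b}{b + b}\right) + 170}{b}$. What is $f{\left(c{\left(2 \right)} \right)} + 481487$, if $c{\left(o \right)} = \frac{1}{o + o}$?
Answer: $\frac{1928677}{4} \approx 4.8217 \cdot 10^{5}$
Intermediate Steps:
$c{\left(o \right)} = \frac{1}{2 o}$
$f{\left(b \right)} = \frac{\frac{341}{2} + b^{2}}{b}$ ($f{\left(b \right)} = \frac{\left(b^{2} + \frac{b}{2 b}\right) + 170}{b} = \frac{\left(b^{2} + \frac{1}{2 b} b\right) + 170}{b} = \frac{\left(b^{2} + \frac{1}{2}\right) + 170}{b} = \frac{\left(\frac{1}{2} + b^{2}\right) + 170}{b} = \frac{\frac{341}{2} + b^{2}}{b}$)
$f{\left(c{\left(2 \right)} \right)} + 481487 = \left(\frac{1}{2 \cdot 2} + \frac{341}{2 \frac{1}{2 \cdot 2}}\right) + 481487 = \left(\frac{1}{2} \cdot \frac{1}{2} + \frac{341}{2 \cdot \frac{1}{2} \cdot \frac{1}{2}}\right) + 481487 = \left(\frac{1}{4} + \frac{341 \frac{1}{\frac{1}{4}}}{2}\right) + 481487 = \left(\frac{1}{4} + \frac{341}{2} \cdot 4\right) + 481487 = \left(\frac{1}{4} + 682\right) + 481487 = \frac{2729}{4} + 481487 = \frac{1928677}{4}$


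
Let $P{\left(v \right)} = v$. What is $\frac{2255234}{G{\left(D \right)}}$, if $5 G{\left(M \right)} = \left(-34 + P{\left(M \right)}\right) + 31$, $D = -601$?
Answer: $- \frac{5638085}{302} \approx -18669.0$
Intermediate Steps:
$G{\left(M \right)} = - \frac{3}{5} + \frac{M}{5}$ ($G{\left(M \right)} = \frac{\left(-34 + M\right) + 31}{5} = \frac{-3 + M}{5} = - \frac{3}{5} + \frac{M}{5}$)
$\frac{2255234}{G{\left(D \right)}} = \frac{2255234}{- \frac{3}{5} + \frac{1}{5} \left(-601\right)} = \frac{2255234}{- \frac{3}{5} - \frac{601}{5}} = \frac{2255234}{- \frac{604}{5}} = 2255234 \left(- \frac{5}{604}\right) = - \frac{5638085}{302}$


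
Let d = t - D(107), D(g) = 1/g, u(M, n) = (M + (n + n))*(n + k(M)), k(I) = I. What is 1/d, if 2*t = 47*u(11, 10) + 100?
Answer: 214/3284577 ≈ 6.5153e-5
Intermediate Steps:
u(M, n) = (M + n)*(M + 2*n) (u(M, n) = (M + (n + n))*(n + M) = (M + 2*n)*(M + n) = (M + n)*(M + 2*n))
t = 30697/2 (t = (47*(11**2 + 2*10**2 + 3*11*10) + 100)/2 = (47*(121 + 2*100 + 330) + 100)/2 = (47*(121 + 200 + 330) + 100)/2 = (47*651 + 100)/2 = (30597 + 100)/2 = (1/2)*30697 = 30697/2 ≈ 15349.)
d = 3284577/214 (d = 30697/2 - 1/107 = 3284577/214 ≈ 15348.)
1/d = 1/(3284577/214) = 214/3284577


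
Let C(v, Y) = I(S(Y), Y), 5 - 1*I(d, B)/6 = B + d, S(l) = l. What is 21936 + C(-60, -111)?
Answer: 23298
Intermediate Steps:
I(d, B) = 30 - 6*B - 6*d (I(d, B) = 30 - 6*(B + d) = 30 + (-6*B - 6*d) = 30 - 6*B - 6*d)
C(v, Y) = 30 - 12*Y (C(v, Y) = 30 - 6*Y - 6*Y = 30 - 12*Y)
21936 + C(-60, -111) = 21936 + (30 - 12*(-111)) = 21936 + (30 + 1332) = 21936 + 1362 = 23298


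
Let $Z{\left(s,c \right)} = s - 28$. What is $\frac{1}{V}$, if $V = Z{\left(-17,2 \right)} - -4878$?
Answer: $\frac{1}{4833} \approx 0.00020691$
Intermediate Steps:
$Z{\left(s,c \right)} = -28 + s$
$V = 4833$ ($V = \left(-28 - 17\right) - -4878 = -45 + 4878 = 4833$)
$\frac{1}{V} = \frac{1}{4833}$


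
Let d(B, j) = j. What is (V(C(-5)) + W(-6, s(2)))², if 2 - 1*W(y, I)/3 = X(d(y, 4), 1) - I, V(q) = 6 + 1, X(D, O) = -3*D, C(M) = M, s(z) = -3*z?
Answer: 961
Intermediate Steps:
V(q) = 7
W(y, I) = 42 + 3*I (W(y, I) = 6 - 3*(-3*4 - I) = 6 - 3*(-12 - I) = 6 + (36 + 3*I) = 42 + 3*I)
(V(C(-5)) + W(-6, s(2)))² = (7 + (42 + 3*(-3*2)))² = (7 + (42 + 3*(-6)))² = (7 + (42 - 18))² = (7 + 24)² = 31² = 961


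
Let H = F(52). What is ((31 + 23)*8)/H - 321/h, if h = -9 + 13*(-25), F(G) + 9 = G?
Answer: 158091/14362 ≈ 11.008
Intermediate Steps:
F(G) = -9 + G
H = 43 (H = -9 + 52 = 43)
h = -334 (h = -9 - 325 = -334)
((31 + 23)*8)/H - 321/h = ((31 + 23)*8)/43 - 321/(-334) = (54*8)*(1/43) - 321*(-1/334) = 432*(1/43) + 321/334 = 432/43 + 321/334 = 158091/14362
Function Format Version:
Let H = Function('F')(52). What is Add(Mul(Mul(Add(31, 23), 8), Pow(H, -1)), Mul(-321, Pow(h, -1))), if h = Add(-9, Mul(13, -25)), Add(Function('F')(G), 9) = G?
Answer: Rational(158091, 14362) ≈ 11.008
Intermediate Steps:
Function('F')(G) = Add(-9, G)
H = 43 (H = Add(-9, 52) = 43)
h = -334 (h = Add(-9, -325) = -334)
Add(Mul(Mul(Add(31, 23), 8), Pow(H, -1)), Mul(-321, Pow(h, -1))) = Add(Mul(Mul(Add(31, 23), 8), Pow(43, -1)), Mul(-321, Pow(-334, -1))) = Add(Mul(Mul(54, 8), Rational(1, 43)), Mul(-321, Rational(-1, 334))) = Add(Mul(432, Rational(1, 43)), Rational(321, 334)) = Add(Rational(432, 43), Rational(321, 334)) = Rational(158091, 14362)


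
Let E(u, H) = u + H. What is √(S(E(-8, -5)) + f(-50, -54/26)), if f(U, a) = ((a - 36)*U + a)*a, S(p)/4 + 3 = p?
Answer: I*√678337/13 ≈ 63.355*I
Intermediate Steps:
E(u, H) = H + u
S(p) = -12 + 4*p
f(U, a) = a*(a + U*(-36 + a)) (f(U, a) = ((-36 + a)*U + a)*a = (U*(-36 + a) + a)*a = (a + U*(-36 + a))*a = a*(a + U*(-36 + a)))
√(S(E(-8, -5)) + f(-50, -54/26)) = √((-12 + 4*(-5 - 8)) + (-54/26)*(-54/26 - 36*(-50) - (-2700)/26)) = √((-12 + 4*(-13)) + (-54*1/26)*(-54*1/26 + 1800 - (-2700)/26)) = √((-12 - 52) - 27*(-27/13 + 1800 - 50*(-27/13))/13) = √(-64 - 27*(-27/13 + 1800 + 1350/13)/13) = √(-64 - 27/13*24723/13) = √(-64 - 667521/169) = √(-678337/169) = I*√678337/13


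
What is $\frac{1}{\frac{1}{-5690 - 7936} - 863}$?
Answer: $- \frac{13626}{11759239} \approx -0.0011587$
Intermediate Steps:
$\frac{1}{\frac{1}{-5690 - 7936} - 863} = \frac{1}{\frac{1}{-13626} - 863} = \frac{1}{- \frac{1}{13626} - 863} = \frac{1}{- \frac{11759239}{13626}} = - \frac{13626}{11759239}$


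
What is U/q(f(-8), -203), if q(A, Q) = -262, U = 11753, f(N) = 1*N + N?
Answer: -11753/262 ≈ -44.859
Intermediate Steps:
f(N) = 2*N (f(N) = N + N = 2*N)
U/q(f(-8), -203) = 11753/(-262) = 11753*(-1/262) = -11753/262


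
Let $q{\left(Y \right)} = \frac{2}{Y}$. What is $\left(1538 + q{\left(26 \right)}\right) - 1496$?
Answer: $\frac{547}{13} \approx 42.077$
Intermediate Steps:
$\left(1538 + q{\left(26 \right)}\right) - 1496 = \left(1538 + \frac{2}{26}\right) - 1496 = \left(1538 + 2 \cdot \frac{1}{26}\right) - 1496 = \left(1538 + \frac{1}{13}\right) - 1496 = \frac{19995}{13} - 1496 = \frac{547}{13}$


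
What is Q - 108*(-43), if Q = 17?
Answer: 4661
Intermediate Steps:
Q - 108*(-43) = 17 - 108*(-43) = 17 + 4644 = 4661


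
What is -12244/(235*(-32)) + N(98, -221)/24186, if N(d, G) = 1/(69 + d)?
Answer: 6181785331/3796718280 ≈ 1.6282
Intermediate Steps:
-12244/(235*(-32)) + N(98, -221)/24186 = -12244/(235*(-32)) + 1/((69 + 98)*24186) = -12244/(-7520) + (1/24186)/167 = -12244*(-1/7520) + (1/167)*(1/24186) = 3061/1880 + 1/4039062 = 6181785331/3796718280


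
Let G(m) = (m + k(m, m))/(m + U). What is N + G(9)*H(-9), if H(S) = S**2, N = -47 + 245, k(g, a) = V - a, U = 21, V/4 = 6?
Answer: 1314/5 ≈ 262.80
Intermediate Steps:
V = 24 (V = 4*6 = 24)
k(g, a) = 24 - a
N = 198
G(m) = 24/(21 + m) (G(m) = (m + (24 - m))/(m + 21) = 24/(21 + m))
N + G(9)*H(-9) = 198 + (24/(21 + 9))*(-9)**2 = 198 + (24/30)*81 = 198 + (24*(1/30))*81 = 198 + (4/5)*81 = 198 + 324/5 = 1314/5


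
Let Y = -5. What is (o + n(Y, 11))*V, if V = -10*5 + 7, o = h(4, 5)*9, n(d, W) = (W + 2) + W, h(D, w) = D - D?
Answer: -1032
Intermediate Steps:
h(D, w) = 0
n(d, W) = 2 + 2*W (n(d, W) = (2 + W) + W = 2 + 2*W)
o = 0 (o = 0*9 = 0)
V = -43 (V = -50 + 7 = -43)
(o + n(Y, 11))*V = (0 + (2 + 2*11))*(-43) = (0 + (2 + 22))*(-43) = (0 + 24)*(-43) = 24*(-43) = -1032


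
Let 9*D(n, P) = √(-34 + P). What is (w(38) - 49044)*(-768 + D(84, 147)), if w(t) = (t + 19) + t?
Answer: 37592832 - 48949*√113/9 ≈ 3.7535e+7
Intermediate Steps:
D(n, P) = √(-34 + P)/9
w(t) = 19 + 2*t (w(t) = (19 + t) + t = 19 + 2*t)
(w(38) - 49044)*(-768 + D(84, 147)) = ((19 + 2*38) - 49044)*(-768 + √(-34 + 147)/9) = ((19 + 76) - 49044)*(-768 + √113/9) = (95 - 49044)*(-768 + √113/9) = -48949*(-768 + √113/9) = 37592832 - 48949*√113/9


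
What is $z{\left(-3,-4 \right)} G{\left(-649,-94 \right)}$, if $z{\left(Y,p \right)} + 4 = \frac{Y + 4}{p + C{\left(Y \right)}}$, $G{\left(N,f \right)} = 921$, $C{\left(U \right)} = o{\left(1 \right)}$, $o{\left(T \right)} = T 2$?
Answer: $- \frac{8289}{2} \approx -4144.5$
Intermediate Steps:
$o{\left(T \right)} = 2 T$
$C{\left(U \right)} = 2$ ($C{\left(U \right)} = 2 \cdot 1 = 2$)
$z{\left(Y,p \right)} = -4 + \frac{4 + Y}{2 + p}$ ($z{\left(Y,p \right)} = -4 + \frac{Y + 4}{p + 2} = -4 + \frac{4 + Y}{2 + p}$)
$z{\left(-3,-4 \right)} G{\left(-649,-94 \right)} = \frac{-4 - 3 - -16}{2 - 4} \cdot 921 = \frac{-4 - 3 + 16}{-2} \cdot 921 = \left(- \frac{1}{2}\right) 9 \cdot 921 = \left(- \frac{9}{2}\right) 921 = - \frac{8289}{2}$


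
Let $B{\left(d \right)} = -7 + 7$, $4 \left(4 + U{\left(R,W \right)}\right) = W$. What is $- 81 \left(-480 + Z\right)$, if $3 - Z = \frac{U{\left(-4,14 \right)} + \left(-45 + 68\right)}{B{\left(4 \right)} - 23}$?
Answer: $\frac{1773657}{46} \approx 38558.0$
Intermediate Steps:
$U{\left(R,W \right)} = -4 + \frac{W}{4}$
$B{\left(d \right)} = 0$
$Z = \frac{183}{46}$ ($Z = 3 - \frac{\left(-4 + \frac{1}{4} \cdot 14\right) + \left(-45 + 68\right)}{0 - 23} = 3 - \frac{\left(-4 + \frac{7}{2}\right) + 23}{-23} = 3 - \left(- \frac{1}{2} + 23\right) \left(- \frac{1}{23}\right) = 3 - \frac{45}{2} \left(- \frac{1}{23}\right) = 3 - - \frac{45}{46} = 3 + \frac{45}{46} = \frac{183}{46} \approx 3.9783$)
$- 81 \left(-480 + Z\right) = - 81 \left(-480 + \frac{183}{46}\right) = \left(-81\right) \left(- \frac{21897}{46}\right) = \frac{1773657}{46}$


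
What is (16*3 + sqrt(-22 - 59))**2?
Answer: 2223 + 864*I ≈ 2223.0 + 864.0*I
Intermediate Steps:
(16*3 + sqrt(-22 - 59))**2 = (48 + sqrt(-81))**2 = (48 + 9*I)**2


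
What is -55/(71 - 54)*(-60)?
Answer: 3300/17 ≈ 194.12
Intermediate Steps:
-55/(71 - 54)*(-60) = -55/17*(-60) = 3300/17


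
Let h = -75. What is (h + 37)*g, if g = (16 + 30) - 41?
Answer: -190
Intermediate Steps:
g = 5 (g = 46 - 41 = 5)
(h + 37)*g = (-75 + 37)*5 = -38*5 = -190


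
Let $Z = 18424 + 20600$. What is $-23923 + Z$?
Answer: $15101$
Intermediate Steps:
$Z = 39024$
$-23923 + Z = -23923 + 39024 = 15101$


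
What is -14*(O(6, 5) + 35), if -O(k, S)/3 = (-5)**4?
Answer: 25760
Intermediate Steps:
O(k, S) = -1875 (O(k, S) = -3*(-5)**4 = -3*625 = -1875)
-14*(O(6, 5) + 35) = -14*(-1875 + 35) = -14*(-1840) = 25760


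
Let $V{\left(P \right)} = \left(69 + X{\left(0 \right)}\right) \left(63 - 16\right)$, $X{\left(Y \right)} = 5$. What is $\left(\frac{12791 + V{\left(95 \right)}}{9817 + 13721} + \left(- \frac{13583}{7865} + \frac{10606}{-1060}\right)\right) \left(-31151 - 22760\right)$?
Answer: $\frac{6807102283956}{11435545} \approx 5.9526 \cdot 10^{5}$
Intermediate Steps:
$V{\left(P \right)} = 3478$ ($V{\left(P \right)} = \left(69 + 5\right) \left(63 - 16\right) = 74 \cdot 47 = 3478$)
$\left(\frac{12791 + V{\left(95 \right)}}{9817 + 13721} + \left(- \frac{13583}{7865} + \frac{10606}{-1060}\right)\right) \left(-31151 - 22760\right) = \left(\frac{12791 + 3478}{9817 + 13721} + \left(- \frac{13583}{7865} + \frac{10606}{-1060}\right)\right) \left(-31151 - 22760\right) = \left(\frac{16269}{23538} + \left(\left(-13583\right) \frac{1}{7865} + 10606 \left(- \frac{1}{1060}\right)\right)\right) \left(-53911\right) = \left(16269 \cdot \frac{1}{23538} - \frac{9781417}{833690}\right) \left(-53911\right) = \left(\frac{5423}{7846} - \frac{9781417}{833690}\right) \left(-53911\right) = \left(- \frac{18055974228}{1635282935}\right) \left(-53911\right) = \frac{6807102283956}{11435545}$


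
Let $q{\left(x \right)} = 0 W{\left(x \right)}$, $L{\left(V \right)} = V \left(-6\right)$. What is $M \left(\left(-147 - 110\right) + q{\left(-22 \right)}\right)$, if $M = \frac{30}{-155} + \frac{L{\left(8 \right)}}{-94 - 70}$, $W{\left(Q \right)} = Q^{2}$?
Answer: $- \frac{32382}{1271} \approx -25.478$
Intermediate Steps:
$L{\left(V \right)} = - 6 V$
$M = \frac{126}{1271}$ ($M = \frac{30}{-155} + \frac{\left(-6\right) 8}{-94 - 70} = 30 \left(- \frac{1}{155}\right) - \frac{48}{-94 - 70} = - \frac{6}{31} - \frac{48}{-164} = - \frac{6}{31} - - \frac{12}{41} = - \frac{6}{31} + \frac{12}{41} = \frac{126}{1271} \approx 0.099135$)
$q{\left(x \right)} = 0$ ($q{\left(x \right)} = 0 x^{2} = 0$)
$M \left(\left(-147 - 110\right) + q{\left(-22 \right)}\right) = \frac{126 \left(\left(-147 - 110\right) + 0\right)}{1271} = \frac{126 \left(-257 + 0\right)}{1271} = \frac{126}{1271} \left(-257\right) = - \frac{32382}{1271}$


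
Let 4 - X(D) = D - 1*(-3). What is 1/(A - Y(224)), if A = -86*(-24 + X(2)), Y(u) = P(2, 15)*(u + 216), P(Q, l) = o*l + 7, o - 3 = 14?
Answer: -1/113130 ≈ -8.8394e-6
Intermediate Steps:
o = 17 (o = 3 + 14 = 17)
X(D) = 1 - D (X(D) = 4 - (D - 1*(-3)) = 4 - (D + 3) = 4 - (3 + D) = 4 + (-3 - D) = 1 - D)
P(Q, l) = 7 + 17*l (P(Q, l) = 17*l + 7 = 7 + 17*l)
Y(u) = 56592 + 262*u (Y(u) = (7 + 17*15)*(u + 216) = (7 + 255)*(216 + u) = 262*(216 + u) = 56592 + 262*u)
A = 2150 (A = -86*(-24 + (1 - 1*2)) = -86*(-24 + (1 - 2)) = -86*(-24 - 1) = -86*(-25) = 2150)
1/(A - Y(224)) = 1/(2150 - (56592 + 262*224)) = 1/(2150 - (56592 + 58688)) = 1/(2150 - 1*115280) = 1/(2150 - 115280) = 1/(-113130) = -1/113130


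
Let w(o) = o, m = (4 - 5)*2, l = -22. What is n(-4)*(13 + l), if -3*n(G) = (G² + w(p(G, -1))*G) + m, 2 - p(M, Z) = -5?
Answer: -42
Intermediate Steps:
p(M, Z) = 7 (p(M, Z) = 2 - 1*(-5) = 2 + 5 = 7)
m = -2 (m = -1*2 = -2)
n(G) = ⅔ - 7*G/3 - G²/3 (n(G) = -((G² + 7*G) - 2)/3 = -(-2 + G² + 7*G)/3 = ⅔ - 7*G/3 - G²/3)
n(-4)*(13 + l) = (⅔ - 7/3*(-4) - ⅓*(-4)²)*(13 - 22) = (⅔ + 28/3 - ⅓*16)*(-9) = (⅔ + 28/3 - 16/3)*(-9) = (14/3)*(-9) = -42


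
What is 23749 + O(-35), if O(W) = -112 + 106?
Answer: 23743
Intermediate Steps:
O(W) = -6
23749 + O(-35) = 23749 - 6 = 23743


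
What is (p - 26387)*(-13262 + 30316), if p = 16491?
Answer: -168766384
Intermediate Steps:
(p - 26387)*(-13262 + 30316) = (16491 - 26387)*(-13262 + 30316) = -9896*17054 = -168766384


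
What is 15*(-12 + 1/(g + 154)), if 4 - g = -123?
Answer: -50565/281 ≈ -179.95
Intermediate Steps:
g = 127 (g = 4 - 1*(-123) = 4 + 123 = 127)
15*(-12 + 1/(g + 154)) = 15*(-12 + 1/(127 + 154)) = 15*(-12 + 1/281) = 15*(-3371/281) = -50565/281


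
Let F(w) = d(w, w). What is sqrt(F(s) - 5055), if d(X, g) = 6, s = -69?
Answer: 3*I*sqrt(561) ≈ 71.056*I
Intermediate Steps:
F(w) = 6
sqrt(F(s) - 5055) = sqrt(6 - 5055) = sqrt(-5049) = 3*I*sqrt(561)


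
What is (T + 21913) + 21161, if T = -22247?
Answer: 20827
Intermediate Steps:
(T + 21913) + 21161 = (-22247 + 21913) + 21161 = -334 + 21161 = 20827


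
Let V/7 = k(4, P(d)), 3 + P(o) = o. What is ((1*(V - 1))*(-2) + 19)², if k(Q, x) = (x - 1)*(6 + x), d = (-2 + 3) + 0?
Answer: 35721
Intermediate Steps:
d = 1 (d = 1 + 0 = 1)
P(o) = -3 + o
k(Q, x) = (-1 + x)*(6 + x)
V = -84 (V = 7*(-6 + (-3 + 1)² + 5*(-3 + 1)) = 7*(-6 + (-2)² + 5*(-2)) = 7*(-6 + 4 - 10) = 7*(-12) = -84)
((1*(V - 1))*(-2) + 19)² = ((1*(-84 - 1))*(-2) + 19)² = ((1*(-85))*(-2) + 19)² = (-85*(-2) + 19)² = (170 + 19)² = 189² = 35721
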